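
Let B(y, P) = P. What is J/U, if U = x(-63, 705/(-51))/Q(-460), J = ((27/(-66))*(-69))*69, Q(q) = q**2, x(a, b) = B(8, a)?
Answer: -503713800/77 ≈ -6.5417e+6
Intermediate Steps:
x(a, b) = a
J = 42849/22 (J = ((27*(-1/66))*(-69))*69 = -9/22*(-69)*69 = (621/22)*69 = 42849/22 ≈ 1947.7)
U = -63/211600 (U = -63/((-460)**2) = -63/211600 ≈ -0.00029773)
J/U = 42849/(22*(-63/211600)) = (42849/22)*(-211600/63) = -503713800/77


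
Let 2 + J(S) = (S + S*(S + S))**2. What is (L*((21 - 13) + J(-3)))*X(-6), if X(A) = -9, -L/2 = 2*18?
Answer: 149688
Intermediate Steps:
J(S) = -2 + (S + 2*S**2)**2 (J(S) = -2 + (S + S*(S + S))**2 = -2 + (S + S*(2*S))**2 = -2 + (S + 2*S**2)**2)
L = -72 (L = -4*18 = -2*36 = -72)
(L*((21 - 13) + J(-3)))*X(-6) = -72*((21 - 13) + (-2 + (-3)**2*(1 + 2*(-3))**2))*(-9) = -72*(8 + (-2 + 9*(1 - 6)**2))*(-9) = -72*(8 + (-2 + 9*(-5)**2))*(-9) = -72*(8 + (-2 + 9*25))*(-9) = -72*(8 + (-2 + 225))*(-9) = -72*(8 + 223)*(-9) = -72*231*(-9) = -16632*(-9) = 149688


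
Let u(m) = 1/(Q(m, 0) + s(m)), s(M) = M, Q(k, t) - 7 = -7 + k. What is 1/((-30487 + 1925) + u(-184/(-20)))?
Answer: -92/2627699 ≈ -3.5012e-5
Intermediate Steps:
Q(k, t) = k (Q(k, t) = 7 + (-7 + k) = k)
u(m) = 1/(2*m) (u(m) = 1/(m + m) = 1/(2*m))
1/((-30487 + 1925) + u(-184/(-20))) = 1/((-30487 + 1925) + 1/(2*((-184/(-20))))) = 1/(-28562 + 1/(2*((-184*(-1/20))))) = 1/(-28562 + 1/(2*(46/5))) = 1/(-28562 + (1/2)*(5/46)) = 1/(-28562 + 5/92) = 1/(-2627699/92) = -92/2627699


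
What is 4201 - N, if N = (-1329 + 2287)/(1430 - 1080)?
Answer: 734696/175 ≈ 4198.3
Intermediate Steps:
N = 479/175 (N = 958/350 = 958*(1/350) = 479/175 ≈ 2.7371)
4201 - N = 4201 - 1*479/175 = 4201 - 479/175 = 734696/175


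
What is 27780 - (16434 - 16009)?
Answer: 27355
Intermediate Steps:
27780 - (16434 - 16009) = 27780 - 1*425 = 27780 - 425 = 27355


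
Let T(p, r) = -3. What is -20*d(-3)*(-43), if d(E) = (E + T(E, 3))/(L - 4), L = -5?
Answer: 1720/3 ≈ 573.33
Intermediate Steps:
d(E) = 1/3 - E/9 (d(E) = (E - 3)/(-5 - 4) = (-3 + E)/(-9) = (-3 + E)*(-1/9) = 1/3 - E/9)
-20*d(-3)*(-43) = -20*(1/3 - 1/9*(-3))*(-43) = -20*(1/3 + 1/3)*(-43) = -20*2/3*(-43) = -40/3*(-43) = 1720/3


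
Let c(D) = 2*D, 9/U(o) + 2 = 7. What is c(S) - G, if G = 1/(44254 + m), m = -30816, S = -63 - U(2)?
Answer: -8707829/67190 ≈ -129.60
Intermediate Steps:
U(o) = 9/5 (U(o) = 9/(-2 + 7) = 9/5)
S = -324/5 (S = -63 - 1*9/5 = -63 - 9/5 = -324/5 ≈ -64.800)
G = 1/13438 (G = 1/(44254 - 30816) = 1/13438 ≈ 7.4416e-5)
c(S) - G = 2*(-324/5) - 1*1/13438 = -648/5 - 1/13438 = -8707829/67190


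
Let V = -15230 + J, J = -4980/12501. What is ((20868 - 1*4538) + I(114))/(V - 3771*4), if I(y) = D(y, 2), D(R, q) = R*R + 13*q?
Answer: -61154892/63160049 ≈ -0.96825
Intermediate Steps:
D(R, q) = R**2 + 13*q
I(y) = 26 + y**2 (I(y) = y**2 + 13*2 = y**2 + 26 = 26 + y**2)
J = -1660/4167 (J = -4980*1/12501 = -1660/4167 ≈ -0.39837)
V = -63465070/4167 (V = -15230 - 1660/4167 = -63465070/4167 ≈ -15230.)
((20868 - 1*4538) + I(114))/(V - 3771*4) = ((20868 - 1*4538) + (26 + 114**2))/(-63465070/4167 - 3771*4) = ((20868 - 4538) + (26 + 12996))/(-63465070/4167 - 15084) = (16330 + 13022)/(-126320098/4167) = 29352*(-4167/126320098) = -61154892/63160049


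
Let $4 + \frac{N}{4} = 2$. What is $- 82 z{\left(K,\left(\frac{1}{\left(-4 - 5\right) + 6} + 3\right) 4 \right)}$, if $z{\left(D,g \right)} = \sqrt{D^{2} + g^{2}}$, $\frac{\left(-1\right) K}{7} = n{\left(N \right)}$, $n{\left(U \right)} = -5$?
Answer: $- \frac{82 \sqrt{12049}}{3} \approx -3000.3$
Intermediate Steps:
$N = -8$ ($N = -16 + 4 \cdot 2 = -16 + 8 = -8$)
$K = 35$ ($K = \left(-7\right) \left(-5\right) = 35$)
$- 82 z{\left(K,\left(\frac{1}{\left(-4 - 5\right) + 6} + 3\right) 4 \right)} = - 82 \sqrt{35^{2} + \left(\left(\frac{1}{\left(-4 - 5\right) + 6} + 3\right) 4\right)^{2}} = - 82 \sqrt{1225 + \left(\left(\frac{1}{-9 + 6} + 3\right) 4\right)^{2}} = - 82 \sqrt{1225 + \left(\left(\frac{1}{-3} + 3\right) 4\right)^{2}} = - 82 \sqrt{1225 + \left(\left(- \frac{1}{3} + 3\right) 4\right)^{2}} = - 82 \sqrt{1225 + \left(\frac{8}{3} \cdot 4\right)^{2}} = - 82 \sqrt{1225 + \left(\frac{32}{3}\right)^{2}} = - 82 \sqrt{1225 + \frac{1024}{9}} = - 82 \sqrt{\frac{12049}{9}} = - 82 \frac{\sqrt{12049}}{3} = - \frac{82 \sqrt{12049}}{3}$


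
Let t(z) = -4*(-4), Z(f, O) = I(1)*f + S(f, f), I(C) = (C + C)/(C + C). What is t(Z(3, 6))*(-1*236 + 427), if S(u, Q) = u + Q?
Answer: 3056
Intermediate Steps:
S(u, Q) = Q + u
I(C) = 1 (I(C) = (2*C)/((2*C)) = (2*C)*(1/(2*C)) = 1)
Z(f, O) = 3*f (Z(f, O) = 1*f + (f + f) = f + 2*f = 3*f)
t(z) = 16
t(Z(3, 6))*(-1*236 + 427) = 16*(-1*236 + 427) = 16*(-236 + 427) = 16*191 = 3056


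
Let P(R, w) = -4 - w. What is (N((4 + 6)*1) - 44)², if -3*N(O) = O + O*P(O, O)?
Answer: 4/9 ≈ 0.44444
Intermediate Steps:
N(O) = -O/3 - O*(-4 - O)/3 (N(O) = -(O + O*(-4 - O))/3 = -O/3 - O*(-4 - O)/3)
(N((4 + 6)*1) - 44)² = (((4 + 6)*1)*(3 + (4 + 6)*1)/3 - 44)² = ((10*1)*(3 + 10*1)/3 - 44)² = ((⅓)*10*(3 + 10) - 44)² = ((⅓)*10*13 - 44)² = (130/3 - 44)² = (-⅔)² = 4/9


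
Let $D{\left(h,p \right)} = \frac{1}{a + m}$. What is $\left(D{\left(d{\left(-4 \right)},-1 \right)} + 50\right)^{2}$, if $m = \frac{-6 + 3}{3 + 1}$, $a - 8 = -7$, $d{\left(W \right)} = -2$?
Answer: $2916$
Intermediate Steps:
$a = 1$ ($a = 8 - 7 = 1$)
$m = - \frac{3}{4} \approx -0.75$
$D{\left(h,p \right)} = 4$ ($D{\left(h,p \right)} = \frac{1}{1 - \frac{3}{4}} = \frac{1}{\frac{1}{4}} = 4$)
$\left(D{\left(d{\left(-4 \right)},-1 \right)} + 50\right)^{2} = \left(4 + 50\right)^{2} = 54^{2} = 2916$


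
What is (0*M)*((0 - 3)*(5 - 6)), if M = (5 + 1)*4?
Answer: 0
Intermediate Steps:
M = 24 (M = 6*4 = 24)
(0*M)*((0 - 3)*(5 - 6)) = (0*24)*((0 - 3)*(5 - 6)) = 0*(-3*(-1)) = 0*3 = 0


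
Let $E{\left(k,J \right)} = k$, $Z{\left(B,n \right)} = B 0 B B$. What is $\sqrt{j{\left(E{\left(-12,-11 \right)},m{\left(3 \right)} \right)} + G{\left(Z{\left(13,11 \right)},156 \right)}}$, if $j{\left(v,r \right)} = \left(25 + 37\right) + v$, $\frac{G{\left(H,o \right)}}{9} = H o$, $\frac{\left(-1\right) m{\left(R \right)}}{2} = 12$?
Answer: $5 \sqrt{2} \approx 7.0711$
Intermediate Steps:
$m{\left(R \right)} = -24$ ($m{\left(R \right)} = \left(-2\right) 12 = -24$)
$Z{\left(B,n \right)} = 0$ ($Z{\left(B,n \right)} = B 0 B = 0 B = 0$)
$G{\left(H,o \right)} = 9 H o$
$j{\left(v,r \right)} = 62 + v$
$\sqrt{j{\left(E{\left(-12,-11 \right)},m{\left(3 \right)} \right)} + G{\left(Z{\left(13,11 \right)},156 \right)}} = \sqrt{\left(62 - 12\right) + 9 \cdot 0 \cdot 156} = \sqrt{50 + 0} = \sqrt{50} = 5 \sqrt{2}$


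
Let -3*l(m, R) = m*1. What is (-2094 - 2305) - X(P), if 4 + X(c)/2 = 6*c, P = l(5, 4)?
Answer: -4371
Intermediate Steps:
l(m, R) = -m/3
P = -5/3 (P = -1/3*5 = -5/3 ≈ -1.6667)
X(c) = -8 + 12*c (X(c) = -8 + 2*(6*c) = -8 + 12*c)
(-2094 - 2305) - X(P) = (-2094 - 2305) - (-8 + 12*(-5/3)) = -4399 - (-8 - 20) = -4399 - 1*(-28) = -4399 + 28 = -4371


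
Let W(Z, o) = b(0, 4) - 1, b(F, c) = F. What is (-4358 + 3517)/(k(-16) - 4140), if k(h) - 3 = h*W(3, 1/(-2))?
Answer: 841/4121 ≈ 0.20408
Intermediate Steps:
W(Z, o) = -1 (W(Z, o) = 0 - 1 = -1)
k(h) = 3 - h (k(h) = 3 + h*(-1) = 3 - h)
(-4358 + 3517)/(k(-16) - 4140) = (-4358 + 3517)/((3 - 1*(-16)) - 4140) = -841/((3 + 16) - 4140) = -841/(19 - 4140) = -841/(-4121) = -841*(-1/4121) = 841/4121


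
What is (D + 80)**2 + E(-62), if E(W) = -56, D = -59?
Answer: 385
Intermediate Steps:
(D + 80)**2 + E(-62) = (-59 + 80)**2 - 56 = 21**2 - 56 = 441 - 56 = 385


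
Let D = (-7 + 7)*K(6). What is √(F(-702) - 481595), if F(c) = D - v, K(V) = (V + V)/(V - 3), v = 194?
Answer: I*√481789 ≈ 694.11*I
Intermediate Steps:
K(V) = 2*V/(-3 + V) (K(V) = (2*V)/(-3 + V) = 2*V/(-3 + V))
D = 0 (D = (-7 + 7)*(2*6/(-3 + 6)) = 0*(2*6/3) = 0*(2*6*(⅓)) = 0*4 = 0)
F(c) = -194 (F(c) = 0 - 1*194 = 0 - 194 = -194)
√(F(-702) - 481595) = √(-194 - 481595) = √(-481789) = I*√481789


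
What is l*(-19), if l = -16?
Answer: 304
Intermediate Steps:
l*(-19) = -16*(-19) = 304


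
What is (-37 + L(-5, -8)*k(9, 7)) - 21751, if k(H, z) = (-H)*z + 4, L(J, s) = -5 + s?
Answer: -21021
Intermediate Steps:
k(H, z) = 4 - H*z (k(H, z) = -H*z + 4 = 4 - H*z)
(-37 + L(-5, -8)*k(9, 7)) - 21751 = (-37 + (-5 - 8)*(4 - 1*9*7)) - 21751 = (-37 - 13*(4 - 63)) - 21751 = (-37 - 13*(-59)) - 21751 = (-37 + 767) - 21751 = 730 - 21751 = -21021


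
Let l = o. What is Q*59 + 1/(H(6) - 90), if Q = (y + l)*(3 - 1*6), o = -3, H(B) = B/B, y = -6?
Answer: 141776/89 ≈ 1593.0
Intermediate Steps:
H(B) = 1
l = -3
Q = 27 (Q = (-6 - 3)*(3 - 1*6) = -9*(3 - 6) = -9*(-3) = 27)
Q*59 + 1/(H(6) - 90) = 27*59 + 1/(1 - 90) = 1593 + 1/(-89) = 1593 - 1/89 = 141776/89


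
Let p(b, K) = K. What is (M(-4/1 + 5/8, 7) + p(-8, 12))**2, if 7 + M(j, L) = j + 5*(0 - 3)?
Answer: 11449/64 ≈ 178.89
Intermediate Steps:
M(j, L) = -22 + j (M(j, L) = -7 + (j + 5*(0 - 3)) = -7 + (j + 5*(-3)) = -7 + (j - 15) = -7 + (-15 + j) = -22 + j)
(M(-4/1 + 5/8, 7) + p(-8, 12))**2 = ((-22 + (-4/1 + 5/8)) + 12)**2 = ((-22 + (-4*1 + 5*(1/8))) + 12)**2 = ((-22 + (-4 + 5/8)) + 12)**2 = ((-22 - 27/8) + 12)**2 = (-203/8 + 12)**2 = (-107/8)**2 = 11449/64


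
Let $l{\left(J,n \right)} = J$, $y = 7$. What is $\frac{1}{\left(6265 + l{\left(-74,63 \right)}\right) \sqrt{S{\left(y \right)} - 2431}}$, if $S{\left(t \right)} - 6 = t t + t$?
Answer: $- \frac{i \sqrt{2369}}{14666479} \approx - 3.3186 \cdot 10^{-6} i$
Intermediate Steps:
$S{\left(t \right)} = 6 + t + t^{2}$ ($S{\left(t \right)} = 6 + \left(t t + t\right) = 6 + \left(t^{2} + t\right) = 6 + \left(t + t^{2}\right) = 6 + t + t^{2}$)
$\frac{1}{\left(6265 + l{\left(-74,63 \right)}\right) \sqrt{S{\left(y \right)} - 2431}} = \frac{1}{\left(6265 - 74\right) \sqrt{\left(6 + 7 + 7^{2}\right) - 2431}} = \frac{1}{6191 \sqrt{\left(6 + 7 + 49\right) - 2431}} = \frac{1}{6191 \sqrt{62 - 2431}} = \frac{1}{6191 \sqrt{-2369}} = \frac{1}{6191 i \sqrt{2369}} = \frac{\left(- \frac{1}{2369}\right) i \sqrt{2369}}{6191} = - \frac{i \sqrt{2369}}{14666479}$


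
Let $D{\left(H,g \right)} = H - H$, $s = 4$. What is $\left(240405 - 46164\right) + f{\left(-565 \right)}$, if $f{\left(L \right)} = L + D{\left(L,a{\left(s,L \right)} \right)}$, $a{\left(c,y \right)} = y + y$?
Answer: $193676$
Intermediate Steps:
$a{\left(c,y \right)} = 2 y$
$D{\left(H,g \right)} = 0$
$f{\left(L \right)} = L$ ($f{\left(L \right)} = L + 0 = L$)
$\left(240405 - 46164\right) + f{\left(-565 \right)} = \left(240405 - 46164\right) - 565 = 194241 - 565 = 193676$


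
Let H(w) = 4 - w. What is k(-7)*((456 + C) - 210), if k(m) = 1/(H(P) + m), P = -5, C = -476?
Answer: -115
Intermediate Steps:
k(m) = 1/(9 + m) (k(m) = 1/((4 - 1*(-5)) + m) = 1/((4 + 5) + m) = 1/(9 + m))
k(-7)*((456 + C) - 210) = ((456 - 476) - 210)/(9 - 7) = (-20 - 210)/2 = (½)*(-230) = -115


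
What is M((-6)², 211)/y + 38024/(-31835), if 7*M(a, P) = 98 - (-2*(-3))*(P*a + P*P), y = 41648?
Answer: -5259278301/2320262140 ≈ -2.2667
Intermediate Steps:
M(a, P) = 14 - 6*P²/7 - 6*P*a/7 (M(a, P) = (98 - (-2*(-3))*(P*a + P*P))/7 = (98 - 6*(P*a + P²))/7 = (98 - 6*(P² + P*a))/7 = (98 - (6*P² + 6*P*a))/7 = (98 + (-6*P² - 6*P*a))/7 = (98 - 6*P² - 6*P*a)/7 = 14 - 6*P²/7 - 6*P*a/7)
M((-6)², 211)/y + 38024/(-31835) = (14 - 6/7*211² - 6/7*211*(-6)²)/41648 + 38024/(-31835) = (14 - 6/7*44521 - 6/7*211*36)*(1/41648) + 38024*(-1/31835) = (14 - 267126/7 - 45576/7)*(1/41648) - 38024/31835 = -312604/7*1/41648 - 38024/31835 = -78151/72884 - 38024/31835 = -5259278301/2320262140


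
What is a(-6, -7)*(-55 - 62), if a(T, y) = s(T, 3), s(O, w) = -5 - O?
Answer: -117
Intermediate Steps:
a(T, y) = -5 - T
a(-6, -7)*(-55 - 62) = (-5 - 1*(-6))*(-55 - 62) = (-5 + 6)*(-117) = 1*(-117) = -117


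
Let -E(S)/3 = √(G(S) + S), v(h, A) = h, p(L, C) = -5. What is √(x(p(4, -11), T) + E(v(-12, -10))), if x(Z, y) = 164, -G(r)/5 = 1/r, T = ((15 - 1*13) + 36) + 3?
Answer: √(656 - 2*I*√417)/2 ≈ 12.812 - 0.39845*I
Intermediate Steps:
T = 41 (T = ((15 - 13) + 36) + 3 = (2 + 36) + 3 = 38 + 3 = 41)
G(r) = -5/r
E(S) = -3*√(S - 5/S) (E(S) = -3*√(-5/S + S) = -3*√(S - 5/S))
√(x(p(4, -11), T) + E(v(-12, -10))) = √(164 - 3*√(-12 - 5/(-12))) = √(164 - 3*√(-12 - 5*(-1/12))) = √(164 - 3*√(-12 + 5/12)) = √(164 - I*√417/2)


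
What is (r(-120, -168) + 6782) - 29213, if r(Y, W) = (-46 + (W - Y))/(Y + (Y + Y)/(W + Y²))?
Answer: -798179264/35585 ≈ -22430.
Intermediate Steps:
r(Y, W) = (-46 + W - Y)/(Y + 2*Y/(W + Y²)) (r(Y, W) = (-46 + W - Y)/(Y + (2*Y)/(W + Y²)) = (-46 + W - Y)/(Y + 2*Y/(W + Y²)))
(r(-120, -168) + 6782) - 29213 = (((-168)² - 1*(-120)³ - 46*(-168) - 46*(-120)² - 168*(-120)² - 1*(-168)*(-120))/((-120)*(2 - 168 + (-120)²)) + 6782) - 29213 = (-(28224 - 1*(-1728000) + 7728 - 46*14400 - 168*14400 - 20160)/(120*(2 - 168 + 14400)) + 6782) - 29213 = (-1/120*(28224 + 1728000 + 7728 - 662400 - 2419200 - 20160)/14234 + 6782) - 29213 = (-1/120*1/14234*(-1337808) + 6782) - 29213 = (27871/35585 + 6782) - 29213 = 241365341/35585 - 29213 = -798179264/35585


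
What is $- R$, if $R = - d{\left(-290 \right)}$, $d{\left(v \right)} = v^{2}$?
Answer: $84100$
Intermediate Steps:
$R = -84100$ ($R = - \left(-290\right)^{2} = \left(-1\right) 84100 = -84100$)
$- R = \left(-1\right) \left(-84100\right) = 84100$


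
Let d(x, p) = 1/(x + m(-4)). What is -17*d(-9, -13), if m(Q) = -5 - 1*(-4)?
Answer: 17/10 ≈ 1.7000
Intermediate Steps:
m(Q) = -1 (m(Q) = -5 + 4 = -1)
d(x, p) = 1/(-1 + x) (d(x, p) = 1/(x - 1) = 1/(-1 + x))
-17*d(-9, -13) = -17/(-1 - 9) = -17/(-10) = -17*(-⅒) = 17/10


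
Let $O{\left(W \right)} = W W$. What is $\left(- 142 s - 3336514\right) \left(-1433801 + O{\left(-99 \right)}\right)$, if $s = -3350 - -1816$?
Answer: $4441008864000$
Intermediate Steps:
$s = -1534$ ($s = -3350 + 1816 = -1534$)
$O{\left(W \right)} = W^{2}$
$\left(- 142 s - 3336514\right) \left(-1433801 + O{\left(-99 \right)}\right) = \left(\left(-142\right) \left(-1534\right) - 3336514\right) \left(-1433801 + \left(-99\right)^{2}\right) = \left(217828 - 3336514\right) \left(-1433801 + 9801\right) = \left(-3118686\right) \left(-1424000\right) = 4441008864000$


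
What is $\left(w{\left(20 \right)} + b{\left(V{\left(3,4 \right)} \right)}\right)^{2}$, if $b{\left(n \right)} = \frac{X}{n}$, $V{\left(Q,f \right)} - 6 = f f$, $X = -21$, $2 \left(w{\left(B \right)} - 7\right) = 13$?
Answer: $\frac{19044}{121} \approx 157.39$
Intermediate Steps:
$w{\left(B \right)} = \frac{27}{2}$ ($w{\left(B \right)} = 7 + \frac{1}{2} \cdot 13 = 7 + \frac{13}{2} = \frac{27}{2}$)
$V{\left(Q,f \right)} = 6 + f^{2}$ ($V{\left(Q,f \right)} = 6 + f f = 6 + f^{2}$)
$b{\left(n \right)} = - \frac{21}{n}$
$\left(w{\left(20 \right)} + b{\left(V{\left(3,4 \right)} \right)}\right)^{2} = \left(\frac{27}{2} - \frac{21}{6 + 4^{2}}\right)^{2} = \left(\frac{27}{2} - \frac{21}{6 + 16}\right)^{2} = \left(\frac{27}{2} - \frac{21}{22}\right)^{2} = \left(\frac{138}{11}\right)^{2} = \frac{19044}{121}$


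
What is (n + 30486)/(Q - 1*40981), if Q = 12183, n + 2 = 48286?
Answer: -39385/14399 ≈ -2.7353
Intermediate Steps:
n = 48284 (n = -2 + 48286 = 48284)
(n + 30486)/(Q - 1*40981) = (48284 + 30486)/(12183 - 1*40981) = 78770/(12183 - 40981) = 78770/(-28798) = 78770*(-1/28798) = -39385/14399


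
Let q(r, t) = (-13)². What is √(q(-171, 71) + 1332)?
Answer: √1501 ≈ 38.743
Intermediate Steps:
q(r, t) = 169
√(q(-171, 71) + 1332) = √(169 + 1332) = √1501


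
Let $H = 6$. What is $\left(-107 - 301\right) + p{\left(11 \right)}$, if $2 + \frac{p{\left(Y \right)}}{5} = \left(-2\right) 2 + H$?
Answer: $-408$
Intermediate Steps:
$p{\left(Y \right)} = 0$ ($p{\left(Y \right)} = -10 + 5 \left(\left(-2\right) 2 + 6\right) = -10 + 5 \left(-4 + 6\right) = -10 + 5 \cdot 2 = -10 + 10 = 0$)
$\left(-107 - 301\right) + p{\left(11 \right)} = \left(-107 - 301\right) + 0 = -408 + 0 = -408$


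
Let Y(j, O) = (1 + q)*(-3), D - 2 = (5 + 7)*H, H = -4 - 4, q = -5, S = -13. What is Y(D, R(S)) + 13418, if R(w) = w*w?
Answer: 13430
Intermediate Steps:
R(w) = w**2
H = -8
D = -94 (D = 2 + (5 + 7)*(-8) = 2 + 12*(-8) = 2 - 96 = -94)
Y(j, O) = 12 (Y(j, O) = (1 - 5)*(-3) = -4*(-3) = 12)
Y(D, R(S)) + 13418 = 12 + 13418 = 13430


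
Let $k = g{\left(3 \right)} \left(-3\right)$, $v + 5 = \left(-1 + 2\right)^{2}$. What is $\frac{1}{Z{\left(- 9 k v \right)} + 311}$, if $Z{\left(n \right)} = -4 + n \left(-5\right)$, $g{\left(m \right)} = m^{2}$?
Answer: $\frac{1}{5167} \approx 0.00019354$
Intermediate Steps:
$v = -4$ ($v = -5 + \left(-1 + 2\right)^{2} = -5 + 1^{2} = -5 + 1 = -4$)
$k = -27$ ($k = 3^{2} \left(-3\right) = 9 \left(-3\right) = -27$)
$Z{\left(n \right)} = -4 - 5 n$
$\frac{1}{Z{\left(- 9 k v \right)} + 311} = \frac{1}{\left(-4 - 5 \left(- 9 \left(\left(-27\right) \left(-4\right)\right)\right)\right) + 311} = \frac{1}{\left(-4 - 5 \left(\left(-9\right) 108\right)\right) + 311} = \frac{1}{\left(-4 - -4860\right) + 311} = \frac{1}{\left(-4 + 4860\right) + 311} = \frac{1}{4856 + 311} = \frac{1}{5167}$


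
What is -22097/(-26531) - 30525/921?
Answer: -263169146/8145017 ≈ -32.310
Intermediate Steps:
-22097/(-26531) - 30525/921 = -22097*(-1/26531) - 30525*1/921 = 22097/26531 - 10175/307 = -263169146/8145017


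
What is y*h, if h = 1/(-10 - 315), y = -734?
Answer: 734/325 ≈ 2.2585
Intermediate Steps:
h = -1/325 (h = 1/(-325) = -1/325 ≈ -0.0030769)
y*h = -734*(-1/325) = 734/325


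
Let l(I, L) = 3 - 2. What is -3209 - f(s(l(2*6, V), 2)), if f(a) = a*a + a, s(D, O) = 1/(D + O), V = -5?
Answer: -28885/9 ≈ -3209.4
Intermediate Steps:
l(I, L) = 1
f(a) = a + a² (f(a) = a² + a = a + a²)
-3209 - f(s(l(2*6, V), 2)) = -3209 - (1 + 1/(1 + 2))/(1 + 2) = -3209 - (1 + 1/3)/3 = -3209 - (1 + ⅓)/3 = -3209 - 4/(3*3) = -3209 - 1*4/9 = -3209 - 4/9 = -28885/9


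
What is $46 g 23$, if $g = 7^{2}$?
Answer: $51842$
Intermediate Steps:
$g = 49$
$46 g 23 = 46 \cdot 49 \cdot 23 = 2254 \cdot 23 = 51842$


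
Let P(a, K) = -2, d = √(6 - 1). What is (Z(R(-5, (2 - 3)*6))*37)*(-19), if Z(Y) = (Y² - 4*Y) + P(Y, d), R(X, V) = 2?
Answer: 4218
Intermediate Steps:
d = √5 ≈ 2.2361
Z(Y) = -2 + Y² - 4*Y (Z(Y) = (Y² - 4*Y) - 2 = -2 + Y² - 4*Y)
(Z(R(-5, (2 - 3)*6))*37)*(-19) = ((-2 + 2² - 4*2)*37)*(-19) = ((-2 + 4 - 8)*37)*(-19) = -6*37*(-19) = -222*(-19) = 4218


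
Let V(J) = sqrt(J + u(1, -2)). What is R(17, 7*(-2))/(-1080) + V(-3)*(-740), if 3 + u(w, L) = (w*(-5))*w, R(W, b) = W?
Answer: -17/1080 - 740*I*sqrt(11) ≈ -0.015741 - 2454.3*I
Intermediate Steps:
u(w, L) = -3 - 5*w**2 (u(w, L) = -3 + (w*(-5))*w = -3 + (-5*w)*w = -3 - 5*w**2)
V(J) = sqrt(-8 + J) (V(J) = sqrt(J + (-3 - 5*1**2)) = sqrt(J + (-3 - 5*1)) = sqrt(J + (-3 - 5)) = sqrt(J - 8) = sqrt(-8 + J))
R(17, 7*(-2))/(-1080) + V(-3)*(-740) = 17/(-1080) + sqrt(-8 - 3)*(-740) = 17*(-1/1080) + sqrt(-11)*(-740) = -17/1080 + (I*sqrt(11))*(-740) = -17/1080 - 740*I*sqrt(11)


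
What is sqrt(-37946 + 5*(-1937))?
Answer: I*sqrt(47631) ≈ 218.25*I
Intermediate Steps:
sqrt(-37946 + 5*(-1937)) = sqrt(-37946 - 9685) = sqrt(-47631) = I*sqrt(47631)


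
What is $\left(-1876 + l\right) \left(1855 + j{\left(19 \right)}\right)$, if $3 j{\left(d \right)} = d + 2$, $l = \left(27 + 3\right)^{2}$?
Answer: $-1817312$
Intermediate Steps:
$l = 900$ ($l = 30^{2} = 900$)
$j{\left(d \right)} = \frac{2}{3} + \frac{d}{3}$ ($j{\left(d \right)} = \frac{d + 2}{3} = \frac{2 + d}{3} = \frac{2}{3} + \frac{d}{3}$)
$\left(-1876 + l\right) \left(1855 + j{\left(19 \right)}\right) = \left(-1876 + 900\right) \left(1855 + \left(\frac{2}{3} + \frac{1}{3} \cdot 19\right)\right) = - 976 \left(1855 + \left(\frac{2}{3} + \frac{19}{3}\right)\right) = - 976 \left(1855 + 7\right) = \left(-976\right) 1862 = -1817312$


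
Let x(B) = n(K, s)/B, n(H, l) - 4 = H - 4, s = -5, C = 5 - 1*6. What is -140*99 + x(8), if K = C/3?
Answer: -332641/24 ≈ -13860.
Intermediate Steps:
C = -1 (C = 5 - 6 = -1)
K = -⅓ (K = -1/3 = -1*⅓ = -⅓ ≈ -0.33333)
n(H, l) = H (n(H, l) = 4 + (H - 4) = 4 + (-4 + H) = H)
x(B) = -1/(3*B)
-140*99 + x(8) = -140*99 - ⅓/8 = -13860 - ⅓*⅛ = -13860 - 1/24 = -332641/24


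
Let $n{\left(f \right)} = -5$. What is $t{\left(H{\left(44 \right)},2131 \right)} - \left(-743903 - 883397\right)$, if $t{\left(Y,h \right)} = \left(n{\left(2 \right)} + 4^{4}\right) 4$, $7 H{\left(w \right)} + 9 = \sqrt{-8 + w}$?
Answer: $1628304$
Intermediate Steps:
$H{\left(w \right)} = - \frac{9}{7} + \frac{\sqrt{-8 + w}}{7}$
$t{\left(Y,h \right)} = 1004$ ($t{\left(Y,h \right)} = \left(-5 + 4^{4}\right) 4 = \left(-5 + 256\right) 4 = 251 \cdot 4 = 1004$)
$t{\left(H{\left(44 \right)},2131 \right)} - \left(-743903 - 883397\right) = 1004 - \left(-743903 - 883397\right) = 1004 - -1627300 = 1004 + 1627300 = 1628304$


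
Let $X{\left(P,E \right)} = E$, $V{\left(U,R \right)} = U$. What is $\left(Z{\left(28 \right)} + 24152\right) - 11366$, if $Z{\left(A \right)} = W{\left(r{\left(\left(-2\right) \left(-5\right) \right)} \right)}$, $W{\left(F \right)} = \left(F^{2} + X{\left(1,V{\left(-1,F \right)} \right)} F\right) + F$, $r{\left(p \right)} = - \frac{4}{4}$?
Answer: $12787$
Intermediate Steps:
$r{\left(p \right)} = -1$ ($r{\left(p \right)} = \left(-4\right) \frac{1}{4} = -1$)
$W{\left(F \right)} = F^{2}$ ($W{\left(F \right)} = \left(F^{2} - F\right) + F = F^{2}$)
$Z{\left(A \right)} = 1$ ($Z{\left(A \right)} = \left(-1\right)^{2} = 1$)
$\left(Z{\left(28 \right)} + 24152\right) - 11366 = \left(1 + 24152\right) - 11366 = 24153 - 11366 = 12787$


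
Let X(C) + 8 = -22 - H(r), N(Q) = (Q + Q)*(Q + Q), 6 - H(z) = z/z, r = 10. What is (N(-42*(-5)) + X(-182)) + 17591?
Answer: 193956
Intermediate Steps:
H(z) = 5 (H(z) = 6 - z/z = 6 - 1*1 = 6 - 1 = 5)
N(Q) = 4*Q² (N(Q) = (2*Q)*(2*Q) = 4*Q²)
X(C) = -35 (X(C) = -8 + (-22 - 1*5) = -8 + (-22 - 5) = -8 - 27 = -35)
(N(-42*(-5)) + X(-182)) + 17591 = (4*(-42*(-5))² - 35) + 17591 = (4*210² - 35) + 17591 = (4*44100 - 35) + 17591 = (176400 - 35) + 17591 = 176365 + 17591 = 193956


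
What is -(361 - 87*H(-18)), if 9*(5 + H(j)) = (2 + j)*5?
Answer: -4708/3 ≈ -1569.3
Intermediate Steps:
H(j) = -35/9 + 5*j/9 (H(j) = -5 + ((2 + j)*5)/9 = -5 + (10 + 5*j)/9 = -5 + (10/9 + 5*j/9) = -35/9 + 5*j/9)
-(361 - 87*H(-18)) = -(361 - 87*(-35/9 + (5/9)*(-18))) = -(361 - 87*(-35/9 - 10)) = -(361 - 87*(-125/9)) = -(361 + 3625/3) = -1*4708/3 = -4708/3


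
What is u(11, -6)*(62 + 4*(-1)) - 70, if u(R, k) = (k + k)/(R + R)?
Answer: -1118/11 ≈ -101.64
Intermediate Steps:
u(R, k) = k/R (u(R, k) = (2*k)/((2*R)) = (2*k)*(1/(2*R)) = k/R)
u(11, -6)*(62 + 4*(-1)) - 70 = (-6/11)*(62 + 4*(-1)) - 70 = (-6*1/11)*(62 - 4) - 70 = -6/11*58 - 70 = -348/11 - 70 = -1118/11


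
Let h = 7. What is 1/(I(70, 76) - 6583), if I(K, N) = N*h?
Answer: -1/6051 ≈ -0.00016526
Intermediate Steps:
I(K, N) = 7*N (I(K, N) = N*7 = 7*N)
1/(I(70, 76) - 6583) = 1/(7*76 - 6583) = 1/(532 - 6583) = 1/(-6051) = -1/6051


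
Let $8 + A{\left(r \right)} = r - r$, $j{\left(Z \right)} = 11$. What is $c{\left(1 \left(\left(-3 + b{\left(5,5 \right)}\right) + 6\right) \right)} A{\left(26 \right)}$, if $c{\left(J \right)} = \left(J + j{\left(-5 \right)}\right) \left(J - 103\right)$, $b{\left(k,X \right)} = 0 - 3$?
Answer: $9064$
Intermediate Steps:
$b{\left(k,X \right)} = -3$ ($b{\left(k,X \right)} = 0 - 3 = -3$)
$A{\left(r \right)} = -8$ ($A{\left(r \right)} = -8 + \left(r - r\right) = -8 + 0 = -8$)
$c{\left(J \right)} = \left(-103 + J\right) \left(11 + J\right)$ ($c{\left(J \right)} = \left(J + 11\right) \left(J - 103\right) = \left(11 + J\right) \left(-103 + J\right) = \left(-103 + J\right) \left(11 + J\right)$)
$c{\left(1 \left(\left(-3 + b{\left(5,5 \right)}\right) + 6\right) \right)} A{\left(26 \right)} = \left(-1133 + \left(1 \left(\left(-3 - 3\right) + 6\right)\right)^{2} - 92 \cdot 1 \left(\left(-3 - 3\right) + 6\right)\right) \left(-8\right) = \left(-1133 + \left(1 \left(-6 + 6\right)\right)^{2} - 92 \cdot 1 \left(-6 + 6\right)\right) \left(-8\right) = \left(-1133 + \left(1 \cdot 0\right)^{2} - 92 \cdot 1 \cdot 0\right) \left(-8\right) = \left(-1133 + 0^{2} - 0\right) \left(-8\right) = \left(-1133 + 0 + 0\right) \left(-8\right) = \left(-1133\right) \left(-8\right) = 9064$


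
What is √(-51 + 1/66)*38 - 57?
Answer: -57 + 19*I*√222090/33 ≈ -57.0 + 271.33*I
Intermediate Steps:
√(-51 + 1/66)*38 - 57 = √(-3365/66)*38 - 57 = (I*√222090/66)*38 - 57 = 19*I*√222090/33 - 57 = -57 + 19*I*√222090/33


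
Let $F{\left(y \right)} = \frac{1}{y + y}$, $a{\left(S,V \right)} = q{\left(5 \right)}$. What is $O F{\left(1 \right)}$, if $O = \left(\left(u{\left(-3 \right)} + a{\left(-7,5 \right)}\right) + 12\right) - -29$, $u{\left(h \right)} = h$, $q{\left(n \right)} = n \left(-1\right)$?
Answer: $\frac{33}{2} \approx 16.5$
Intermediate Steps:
$q{\left(n \right)} = - n$
$a{\left(S,V \right)} = -5$ ($a{\left(S,V \right)} = \left(-1\right) 5 = -5$)
$F{\left(y \right)} = \frac{1}{2 y}$
$O = 33$ ($O = \left(\left(-3 - 5\right) + 12\right) - -29 = \left(-8 + 12\right) + 29 = 4 + 29 = 33$)
$O F{\left(1 \right)} = 33 \frac{1}{2 \cdot 1} = 33 \cdot \frac{1}{2} \cdot 1 = 33 \cdot \frac{1}{2} = \frac{33}{2}$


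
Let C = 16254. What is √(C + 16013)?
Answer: √32267 ≈ 179.63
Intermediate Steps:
√(C + 16013) = √(16254 + 16013) = √32267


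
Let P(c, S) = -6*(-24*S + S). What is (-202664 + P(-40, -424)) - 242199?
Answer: -503375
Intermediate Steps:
P(c, S) = 138*S (P(c, S) = -(-138)*S = 138*S)
(-202664 + P(-40, -424)) - 242199 = (-202664 + 138*(-424)) - 242199 = (-202664 - 58512) - 242199 = -261176 - 242199 = -503375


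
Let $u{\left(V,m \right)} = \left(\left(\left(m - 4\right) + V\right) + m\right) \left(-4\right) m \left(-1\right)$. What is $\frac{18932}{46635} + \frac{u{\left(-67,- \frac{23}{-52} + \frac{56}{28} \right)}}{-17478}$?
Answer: $\frac{13558114267}{30611027460} \approx 0.44292$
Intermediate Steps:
$u{\left(V,m \right)} = - m \left(16 - 8 m - 4 V\right)$ ($u{\left(V,m \right)} = \left(\left(\left(-4 + m\right) + V\right) + m\right) \left(-4\right) m \left(-1\right) = \left(\left(-4 + V + m\right) + m\right) \left(-4\right) m \left(-1\right) = \left(-4 + V + 2 m\right) \left(-4\right) m \left(-1\right) = \left(16 - 8 m - 4 V\right) m \left(-1\right) = m \left(16 - 8 m - 4 V\right) \left(-1\right) = - m \left(16 - 8 m - 4 V\right)$)
$\frac{18932}{46635} + \frac{u{\left(-67,- \frac{23}{-52} + \frac{56}{28} \right)}}{-17478} = \frac{18932}{46635} + \frac{4 \left(- \frac{23}{-52} + \frac{56}{28}\right) \left(-4 - 67 + 2 \left(- \frac{23}{-52} + \frac{56}{28}\right)\right)}{-17478} = 18932 \cdot \frac{1}{46635} + 4 \left(\left(-23\right) \left(- \frac{1}{52}\right) + 56 \cdot \frac{1}{28}\right) \left(-4 - 67 + 2 \left(\left(-23\right) \left(- \frac{1}{52}\right) + 56 \cdot \frac{1}{28}\right)\right) \left(- \frac{1}{17478}\right) = \frac{18932}{46635} + 4 \left(\frac{23}{52} + 2\right) \left(-4 - 67 + 2 \left(\frac{23}{52} + 2\right)\right) \left(- \frac{1}{17478}\right) = \frac{18932}{46635} + 4 \cdot \frac{127}{52} \left(-4 - 67 + 2 \cdot \frac{127}{52}\right) \left(- \frac{1}{17478}\right) = \frac{18932}{46635} + 4 \cdot \frac{127}{52} \left(-4 - 67 + \frac{127}{26}\right) \left(- \frac{1}{17478}\right) = \frac{18932}{46635} + 4 \cdot \frac{127}{52} \left(- \frac{1719}{26}\right) \left(- \frac{1}{17478}\right) = \frac{18932}{46635} - - \frac{24257}{656396} = \frac{18932}{46635} + \frac{24257}{656396} = \frac{13558114267}{30611027460}$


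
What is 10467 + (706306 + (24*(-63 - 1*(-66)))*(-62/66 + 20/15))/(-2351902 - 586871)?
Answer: 338353737223/32326503 ≈ 10467.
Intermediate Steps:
10467 + (706306 + (24*(-63 - 1*(-66)))*(-62/66 + 20/15))/(-2351902 - 586871) = 10467 + (706306 + (24*(-63 + 66))*(-62*1/66 + 20*(1/15)))/(-2938773) = 10467 + (706306 + (24*3)*(-31/33 + 4/3))*(-1/2938773) = 10467 + (706306 + 72*(13/33))*(-1/2938773) = 10467 + (706306 + 312/11)*(-1/2938773) = 10467 + (7769678/11)*(-1/2938773) = 10467 - 7769678/32326503 = 338353737223/32326503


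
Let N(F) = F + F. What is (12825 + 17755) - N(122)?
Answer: 30336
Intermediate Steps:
N(F) = 2*F
(12825 + 17755) - N(122) = (12825 + 17755) - 2*122 = 30580 - 1*244 = 30580 - 244 = 30336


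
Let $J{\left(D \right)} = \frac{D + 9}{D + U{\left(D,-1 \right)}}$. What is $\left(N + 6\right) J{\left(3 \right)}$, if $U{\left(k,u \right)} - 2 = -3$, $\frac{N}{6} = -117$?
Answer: $-4176$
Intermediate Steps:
$N = -702$ ($N = 6 \left(-117\right) = -702$)
$U{\left(k,u \right)} = -1$ ($U{\left(k,u \right)} = 2 - 3 = -1$)
$J{\left(D \right)} = \frac{9 + D}{-1 + D}$ ($J{\left(D \right)} = \frac{D + 9}{D - 1} = \frac{9 + D}{-1 + D}$)
$\left(N + 6\right) J{\left(3 \right)} = \left(-702 + 6\right) \frac{9 + 3}{-1 + 3} = - 696 \cdot \frac{1}{2} \cdot 12 = \left(-696\right) 6 = -4176$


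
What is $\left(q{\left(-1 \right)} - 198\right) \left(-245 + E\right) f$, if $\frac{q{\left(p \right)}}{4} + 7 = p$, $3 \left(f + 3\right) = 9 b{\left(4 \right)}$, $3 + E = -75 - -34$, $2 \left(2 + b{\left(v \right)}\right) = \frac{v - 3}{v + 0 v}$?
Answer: $- \frac{2293215}{4} \approx -5.733 \cdot 10^{5}$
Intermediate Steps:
$b{\left(v \right)} = -2 + \frac{-3 + v}{2 v}$ ($b{\left(v \right)} = -2 + \frac{\left(v - 3\right) \frac{1}{v + 0 v}}{2} = -2 + \frac{\left(-3 + v\right) \frac{1}{v + 0}}{2} = -2 + \frac{\left(-3 + v\right) \frac{1}{v}}{2} = -2 + \frac{\frac{1}{v} \left(-3 + v\right)}{2} = -2 + \frac{-3 + v}{2 v}$)
$E = -44$ ($E = -3 - 41 = -44$)
$f = - \frac{69}{8}$ ($f = -3 + \frac{9 \frac{3 \left(-1 - 4\right)}{2 \cdot 4}}{3} = -3 + \frac{9 \cdot \frac{3}{2} \cdot \frac{1}{4} \left(-1 - 4\right)}{3} = -3 + \frac{9 \cdot \frac{3}{2} \cdot \frac{1}{4} \left(-5\right)}{3} = -3 + \frac{9 \left(- \frac{15}{8}\right)}{3} = -3 + \frac{1}{3} \left(- \frac{135}{8}\right) = -3 - \frac{45}{8} = - \frac{69}{8} \approx -8.625$)
$q{\left(p \right)} = -28 + 4 p$
$\left(q{\left(-1 \right)} - 198\right) \left(-245 + E\right) f = \left(\left(-28 + 4 \left(-1\right)\right) - 198\right) \left(-245 - 44\right) \left(- \frac{69}{8}\right) = \left(\left(-28 - 4\right) - 198\right) \left(-289\right) \left(- \frac{69}{8}\right) = \left(-32 - 198\right) \left(-289\right) \left(- \frac{69}{8}\right) = \left(-230\right) \left(-289\right) \left(- \frac{69}{8}\right) = 66470 \left(- \frac{69}{8}\right) = - \frac{2293215}{4}$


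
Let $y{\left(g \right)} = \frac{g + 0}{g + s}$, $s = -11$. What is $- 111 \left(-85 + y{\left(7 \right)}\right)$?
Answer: $\frac{38517}{4} \approx 9629.3$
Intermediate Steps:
$y{\left(g \right)} = \frac{g}{-11 + g}$ ($y{\left(g \right)} = \frac{g + 0}{g - 11} = \frac{g}{-11 + g}$)
$- 111 \left(-85 + y{\left(7 \right)}\right) = - 111 \left(-85 + \frac{7}{-11 + 7}\right) = - 111 \left(-85 + \frac{7}{-4}\right) = - 111 \left(-85 + 7 \left(- \frac{1}{4}\right)\right) = - 111 \left(-85 - \frac{7}{4}\right) = \left(-111\right) \left(- \frac{347}{4}\right) = \frac{38517}{4}$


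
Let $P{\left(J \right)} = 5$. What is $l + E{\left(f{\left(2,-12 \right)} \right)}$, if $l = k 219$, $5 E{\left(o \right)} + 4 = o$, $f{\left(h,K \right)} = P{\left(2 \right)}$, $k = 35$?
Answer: $\frac{38326}{5} \approx 7665.2$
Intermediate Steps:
$f{\left(h,K \right)} = 5$
$E{\left(o \right)} = - \frac{4}{5} + \frac{o}{5}$
$l = 7665$ ($l = 35 \cdot 219 = 7665$)
$l + E{\left(f{\left(2,-12 \right)} \right)} = 7665 + \left(- \frac{4}{5} + \frac{1}{5} \cdot 5\right) = 7665 + \left(- \frac{4}{5} + 1\right) = 7665 + \frac{1}{5} = \frac{38326}{5}$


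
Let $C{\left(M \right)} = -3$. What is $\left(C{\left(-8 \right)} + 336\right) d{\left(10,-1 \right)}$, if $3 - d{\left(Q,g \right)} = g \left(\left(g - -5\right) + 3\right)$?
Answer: $3330$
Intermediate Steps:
$d{\left(Q,g \right)} = 3 - g \left(8 + g\right)$ ($d{\left(Q,g \right)} = 3 - g \left(\left(g - -5\right) + 3\right) = 3 - g \left(\left(g + 5\right) + 3\right) = 3 - g \left(\left(5 + g\right) + 3\right) = 3 - g \left(8 + g\right)$)
$\left(C{\left(-8 \right)} + 336\right) d{\left(10,-1 \right)} = \left(-3 + 336\right) \left(3 - \left(-1\right)^{2} - -8\right) = 333 \left(3 - 1 + 8\right) = 333 \cdot 10 = 3330$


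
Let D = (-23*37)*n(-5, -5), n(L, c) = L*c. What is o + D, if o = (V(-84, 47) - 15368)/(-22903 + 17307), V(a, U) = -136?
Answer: -29759849/1399 ≈ -21272.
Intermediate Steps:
D = -21275 (D = (-23*37)*(-5*(-5)) = -851*25 = -21275)
o = 3876/1399 (o = (-136 - 15368)/(-22903 + 17307) = -15504/(-5596) = -15504*(-1/5596) = 3876/1399 ≈ 2.7705)
o + D = 3876/1399 - 21275 = -29759849/1399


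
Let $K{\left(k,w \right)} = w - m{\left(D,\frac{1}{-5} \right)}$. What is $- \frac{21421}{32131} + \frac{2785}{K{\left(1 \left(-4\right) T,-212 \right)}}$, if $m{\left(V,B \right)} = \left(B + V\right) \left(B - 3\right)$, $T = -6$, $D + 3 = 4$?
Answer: $- \frac{213571021}{15294356} \approx -13.964$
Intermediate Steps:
$D = 1$ ($D = -3 + 4 = 1$)
$m{\left(V,B \right)} = \left(-3 + B\right) \left(B + V\right)$ ($m{\left(V,B \right)} = \left(B + V\right) \left(-3 + B\right) = \left(-3 + B\right) \left(B + V\right)$)
$K{\left(k,w \right)} = \frac{64}{25} + w$ ($K{\left(k,w \right)} = w - \left(\left(\frac{1}{-5}\right)^{2} - \frac{3}{-5} - 3 + \frac{1}{-5} \cdot 1\right) = w - \left(\left(- \frac{1}{5}\right)^{2} - - \frac{3}{5} - 3 - \frac{1}{5}\right) = w - \left(\frac{1}{25} + \frac{3}{5} - 3 - \frac{1}{5}\right) = w - - \frac{64}{25} = w + \frac{64}{25} = \frac{64}{25} + w$)
$- \frac{21421}{32131} + \frac{2785}{K{\left(1 \left(-4\right) T,-212 \right)}} = - \frac{21421}{32131} + \frac{2785}{\frac{64}{25} - 212} = \left(-21421\right) \frac{1}{32131} + \frac{2785}{- \frac{5236}{25}} = - \frac{21421}{32131} + 2785 \left(- \frac{25}{5236}\right) = - \frac{21421}{32131} - \frac{69625}{5236} = - \frac{213571021}{15294356}$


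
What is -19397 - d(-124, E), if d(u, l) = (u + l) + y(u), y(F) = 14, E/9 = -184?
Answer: -17631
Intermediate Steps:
E = -1656 (E = 9*(-184) = -1656)
d(u, l) = 14 + l + u (d(u, l) = (u + l) + 14 = (l + u) + 14 = 14 + l + u)
-19397 - d(-124, E) = -19397 - (14 - 1656 - 124) = -19397 - 1*(-1766) = -19397 + 1766 = -17631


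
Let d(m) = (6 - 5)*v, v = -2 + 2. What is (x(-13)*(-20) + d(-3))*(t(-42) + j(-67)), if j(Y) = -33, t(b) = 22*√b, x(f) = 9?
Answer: 5940 - 3960*I*√42 ≈ 5940.0 - 25664.0*I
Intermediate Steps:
v = 0
d(m) = 0 (d(m) = (6 - 5)*0 = 1*0 = 0)
(x(-13)*(-20) + d(-3))*(t(-42) + j(-67)) = (9*(-20) + 0)*(22*√(-42) - 33) = (-180 + 0)*(22*(I*√42) - 33) = -180*(22*I*√42 - 33) = -180*(-33 + 22*I*√42) = 5940 - 3960*I*√42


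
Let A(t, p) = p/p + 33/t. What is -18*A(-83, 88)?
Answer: -900/83 ≈ -10.843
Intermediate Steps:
A(t, p) = 1 + 33/t
-18*A(-83, 88) = -18*(33 - 83)/(-83) = -(-18)*(-50)/83 = -18*50/83 = -900/83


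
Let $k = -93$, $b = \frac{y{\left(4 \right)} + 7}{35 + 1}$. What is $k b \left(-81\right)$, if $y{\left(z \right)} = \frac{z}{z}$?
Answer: $1674$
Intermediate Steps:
$y{\left(z \right)} = 1$
$b = \frac{2}{9}$ ($b = \frac{1 + 7}{35 + 1} = \frac{8}{36} = 8 \cdot \frac{1}{36} = \frac{2}{9} \approx 0.22222$)
$k b \left(-81\right) = \left(-93\right) \frac{2}{9} \left(-81\right) = \left(- \frac{62}{3}\right) \left(-81\right) = 1674$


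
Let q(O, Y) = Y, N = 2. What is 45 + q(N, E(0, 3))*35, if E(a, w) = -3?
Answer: -60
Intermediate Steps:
45 + q(N, E(0, 3))*35 = 45 - 3*35 = 45 - 105 = -60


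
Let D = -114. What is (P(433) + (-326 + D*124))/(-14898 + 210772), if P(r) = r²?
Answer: 173027/195874 ≈ 0.88336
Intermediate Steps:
(P(433) + (-326 + D*124))/(-14898 + 210772) = (433² + (-326 - 114*124))/(-14898 + 210772) = (187489 + (-326 - 14136))/195874 = (187489 - 14462)*(1/195874) = 173027*(1/195874) = 173027/195874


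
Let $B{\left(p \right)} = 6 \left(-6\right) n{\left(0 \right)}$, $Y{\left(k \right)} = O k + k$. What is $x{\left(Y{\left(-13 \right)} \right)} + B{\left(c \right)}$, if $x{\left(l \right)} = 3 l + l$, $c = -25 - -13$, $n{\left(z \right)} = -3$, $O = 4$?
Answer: $-152$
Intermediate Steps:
$c = -12$ ($c = -25 + 13 = -12$)
$Y{\left(k \right)} = 5 k$ ($Y{\left(k \right)} = 4 k + k = 5 k$)
$x{\left(l \right)} = 4 l$
$B{\left(p \right)} = 108$ ($B{\left(p \right)} = 6 \left(-6\right) \left(-3\right) = \left(-36\right) \left(-3\right) = 108$)
$x{\left(Y{\left(-13 \right)} \right)} + B{\left(c \right)} = 4 \cdot 5 \left(-13\right) + 108 = 4 \left(-65\right) + 108 = -260 + 108 = -152$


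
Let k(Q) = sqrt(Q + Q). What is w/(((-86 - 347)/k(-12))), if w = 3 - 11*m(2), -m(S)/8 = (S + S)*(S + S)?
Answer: -2822*I*sqrt(6)/433 ≈ -15.964*I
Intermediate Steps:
m(S) = -32*S**2 (m(S) = -8*(S + S)*(S + S) = -8*2*S*2*S = -32*S**2)
k(Q) = sqrt(2)*sqrt(Q) (k(Q) = sqrt(2*Q) = sqrt(2)*sqrt(Q))
w = 1411 (w = 3 - (-352)*2**2 = 3 - (-352)*4 = 3 - 11*(-128) = 3 + 1408 = 1411)
w/(((-86 - 347)/k(-12))) = 1411/(((-86 - 347)/((sqrt(2)*sqrt(-12))))) = 1411/((-433*(-I*sqrt(6)/12))) = 1411/((-(-433)*I*sqrt(6)/12)) = 1411/((433*I*sqrt(6)/12)) = 1411*(-2*I*sqrt(6)/433) = -2822*I*sqrt(6)/433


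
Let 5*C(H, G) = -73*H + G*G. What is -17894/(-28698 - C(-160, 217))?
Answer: 89470/202259 ≈ 0.44235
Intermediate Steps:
C(H, G) = -73*H/5 + G²/5 (C(H, G) = (-73*H + G*G)/5 = (-73*H + G²)/5 = (G² - 73*H)/5 = -73*H/5 + G²/5)
-17894/(-28698 - C(-160, 217)) = -17894/(-28698 - (-73/5*(-160) + (⅕)*217²)) = -17894/(-28698 - (2336 + (⅕)*47089)) = -17894/(-28698 - (2336 + 47089/5)) = -17894/(-28698 - 1*58769/5) = -17894/(-28698 - 58769/5) = -17894/(-202259/5) = -17894*(-5/202259) = 89470/202259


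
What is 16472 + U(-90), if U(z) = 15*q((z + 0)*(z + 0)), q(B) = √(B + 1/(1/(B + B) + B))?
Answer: 16472 + 1350*√17218688924880003/131220001 ≈ 17822.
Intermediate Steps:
q(B) = √(B + 1/(B + 1/(2*B))) (q(B) = √(B + 1/(1/(2*B) + B)) = √(B + 1/(B + 1/(2*B))))
U(z) = 15*√(z²*(3 + 2*z⁴)/(1 + 2*z⁴)) (U(z) = 15*√(((z + 0)*(z + 0))*(3 + 2*((z + 0)*(z + 0))²)/(1 + 2*((z + 0)*(z + 0))²)) = 15*√((z*z)*(3 + 2*(z*z)²)/(1 + 2*(z*z)²)) = 15*√(z²*(3 + 2*(z²)²)/(1 + 2*(z²)²)) = 15*√(z²*(3 + 2*z⁴)/(1 + 2*z⁴)))
16472 + U(-90) = 16472 + 15*√((-90)²*(3 + 2*(-90)⁴)/(1 + 2*(-90)⁴)) = 16472 + 15*√(8100*(3 + 2*65610000)/(1 + 2*65610000)) = 16472 + 15*√(8100*(3 + 131220000)/(1 + 131220000)) = 16472 + 15*√(8100*131220003/131220001) = 16472 + 15*√(8100*(1/131220001)*131220003) = 16472 + 15*√(1062882024300/131220001) = 16472 + 15*(90*√17218688924880003/131220001) = 16472 + 1350*√17218688924880003/131220001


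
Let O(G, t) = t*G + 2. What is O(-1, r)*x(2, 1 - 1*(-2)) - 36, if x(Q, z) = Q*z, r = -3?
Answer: -6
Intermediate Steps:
O(G, t) = 2 + G*t (O(G, t) = G*t + 2 = 2 + G*t)
O(-1, r)*x(2, 1 - 1*(-2)) - 36 = (2 - 1*(-3))*(2*(1 - 1*(-2))) - 36 = (2 + 3)*(2*(1 + 2)) - 36 = 5*(2*3) - 36 = 5*6 - 36 = 30 - 36 = -6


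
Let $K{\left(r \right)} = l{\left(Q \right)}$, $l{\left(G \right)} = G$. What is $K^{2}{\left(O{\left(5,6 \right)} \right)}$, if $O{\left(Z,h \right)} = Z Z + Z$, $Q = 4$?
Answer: $16$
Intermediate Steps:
$O{\left(Z,h \right)} = Z + Z^{2}$ ($O{\left(Z,h \right)} = Z^{2} + Z = Z + Z^{2}$)
$K{\left(r \right)} = 4$
$K^{2}{\left(O{\left(5,6 \right)} \right)} = 4^{2} = 16$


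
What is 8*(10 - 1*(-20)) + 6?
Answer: 246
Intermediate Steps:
8*(10 - 1*(-20)) + 6 = 8*(10 + 20) + 6 = 8*30 + 6 = 240 + 6 = 246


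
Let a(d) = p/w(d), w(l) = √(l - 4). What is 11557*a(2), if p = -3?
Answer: 34671*I*√2/2 ≈ 24516.0*I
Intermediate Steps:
w(l) = √(-4 + l)
a(d) = -3/√(-4 + d)
11557*a(2) = 11557*(-3/√(-4 + 2)) = 11557*(-(-3)*I*√2/2) = 11557*(3*I*√2/2) = 34671*I*√2/2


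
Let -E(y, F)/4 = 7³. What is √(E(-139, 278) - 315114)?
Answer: I*√316486 ≈ 562.57*I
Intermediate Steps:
E(y, F) = -1372 (E(y, F) = -4*7³ = -4*343 = -1372)
√(E(-139, 278) - 315114) = √(-1372 - 315114) = √(-316486) = I*√316486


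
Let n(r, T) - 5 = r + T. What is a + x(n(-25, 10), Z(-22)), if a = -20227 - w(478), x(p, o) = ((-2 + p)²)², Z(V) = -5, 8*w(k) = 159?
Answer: 3913/8 ≈ 489.13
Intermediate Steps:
n(r, T) = 5 + T + r (n(r, T) = 5 + (r + T) = 5 + (T + r) = 5 + T + r)
w(k) = 159/8 (w(k) = (⅛)*159 = 159/8)
x(p, o) = (-2 + p)⁴
a = -161975/8 (a = -20227 - 1*159/8 = -20227 - 159/8 = -161975/8 ≈ -20247.)
a + x(n(-25, 10), Z(-22)) = -161975/8 + (-2 + (5 + 10 - 25))⁴ = -161975/8 + (-2 - 10)⁴ = -161975/8 + (-12)⁴ = -161975/8 + 20736 = 3913/8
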